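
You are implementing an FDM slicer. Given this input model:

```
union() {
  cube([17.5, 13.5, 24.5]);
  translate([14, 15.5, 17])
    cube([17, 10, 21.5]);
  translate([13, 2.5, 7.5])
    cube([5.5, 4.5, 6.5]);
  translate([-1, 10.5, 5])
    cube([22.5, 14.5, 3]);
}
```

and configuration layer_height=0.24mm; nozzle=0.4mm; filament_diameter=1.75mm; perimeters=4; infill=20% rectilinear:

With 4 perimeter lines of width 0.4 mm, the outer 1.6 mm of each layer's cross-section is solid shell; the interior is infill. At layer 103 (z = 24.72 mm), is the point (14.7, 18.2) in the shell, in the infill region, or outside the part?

shell

At z = 24.72 mm: the cube is not intersected at this z (z outside [0, 24.5]); the cube at (14, 15.5) (footprint 17×10) is included at this height; the cube at (13, 2.5) does not reach this height (z outside [7.5, 14]); the cube at (-1, 10.5) is absent (z outside [5, 8]); Combining (union): only the 17×10 cube at (14, 15.5) is present, so the union is just that shape — 1 connected region. Overall, the cross-section is a single solid region. The nearest boundary edge runs (14.00, 25.50)→(14.00, 15.50); distance from the point to it = 0.70 mm. The point is inside the cross-section, 0.70 mm from the nearest boundary — within the 1.6 mm shell band (4 × 0.4).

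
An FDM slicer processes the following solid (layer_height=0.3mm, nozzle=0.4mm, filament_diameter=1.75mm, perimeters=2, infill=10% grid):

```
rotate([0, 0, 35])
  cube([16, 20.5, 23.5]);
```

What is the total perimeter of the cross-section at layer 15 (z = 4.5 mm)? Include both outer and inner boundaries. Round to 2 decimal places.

At z = 4.5 mm: the cube (footprint 16×20.5) is included at this height (perimeter 73.00 mm); (whole slice rotated 35° about Z — lengths, areas and connectivity unchanged). Overall, the cross-section is a single solid region. Total boundary length (outer) = 73.00 mm.

73.00 mm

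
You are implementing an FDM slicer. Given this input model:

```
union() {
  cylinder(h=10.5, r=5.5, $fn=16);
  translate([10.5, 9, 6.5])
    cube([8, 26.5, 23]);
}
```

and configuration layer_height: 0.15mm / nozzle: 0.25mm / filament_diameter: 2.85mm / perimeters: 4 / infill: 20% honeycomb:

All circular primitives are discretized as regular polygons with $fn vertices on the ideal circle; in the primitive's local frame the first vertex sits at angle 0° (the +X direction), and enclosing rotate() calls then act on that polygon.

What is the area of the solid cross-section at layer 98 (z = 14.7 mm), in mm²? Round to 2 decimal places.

At z = 14.7 mm: the cylinder is not intersected at this z (z outside [0, 10.5]); the 8×26.5 cube at (10.5, 9) contributes its full rectangle (area 212.00 mm²); Combining (union): only the 8×26.5 cube at (10.5, 9) is present, so the union is just that shape — area = 212.00 mm². Overall, the cross-section is a single solid region. Net area = 212.00 mm².

212.00 mm²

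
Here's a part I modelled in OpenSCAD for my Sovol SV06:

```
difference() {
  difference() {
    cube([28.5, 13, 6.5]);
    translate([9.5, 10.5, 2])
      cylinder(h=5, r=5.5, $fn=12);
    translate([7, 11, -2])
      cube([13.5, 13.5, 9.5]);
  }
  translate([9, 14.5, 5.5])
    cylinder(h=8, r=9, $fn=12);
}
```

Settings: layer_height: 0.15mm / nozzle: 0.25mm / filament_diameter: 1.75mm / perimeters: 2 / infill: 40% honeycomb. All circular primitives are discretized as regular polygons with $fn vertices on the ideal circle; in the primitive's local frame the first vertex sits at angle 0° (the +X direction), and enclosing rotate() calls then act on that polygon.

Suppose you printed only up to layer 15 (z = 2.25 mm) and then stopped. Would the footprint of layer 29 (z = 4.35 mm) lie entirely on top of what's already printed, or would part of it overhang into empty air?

entirely on top

Compare the two slices. At z = 2.25: the 28.5×13 cube contributes its full rectangle (area 370.50 mm²); the r=5.5 cylinder at (9.5, 10.5) gives a regular 12-gon of circumradius 5.5 (constant along its height) (area = (12/2)·5.500²·sin(360°/12) = 90.75 mm²); the cube at (7, 11) is present — its section is the full 13.5×13.5 rectangle (area 182.25 mm²); Subtracting the remaining from the first: starting from the 28.5×13 cube (370.50 mm²), the r=5.5 cylinder at (9.5, 10.5) partially overlaps it — only the 71.20 mm² overlap (of its 90.75 mm²) is removed, clipping the outline; the 13.5×13.5 cube at (7, 11) partially overlaps it — only the 11.80 mm² overlap (of its 182.25 mm²) is removed, clipping the outline — area = 287.50 mm²; the cylinder at (9, 14.5) is absent (z outside [5.5, 13.5]); After the difference (first − rest): none of the subtracted shapes is present at this height, so the result so far is unchanged — area = 287.50 mm². At z = 4.35: the cube is present — its section is the full 28.5×13 rectangle (area 370.50 mm²); the r=5.5 cylinder at (9.5, 10.5) gives a regular 12-gon of circumradius 5.5 (constant along its height) (area = (12/2)·5.500²·sin(360°/12) = 90.75 mm²); the cube at (7, 11) (footprint 13.5×13.5) is included at this height (area 182.25 mm²); Taking the first minus the rest: starting from the 28.5×13 cube (370.50 mm²), the r=5.5 cylinder at (9.5, 10.5) partially overlaps it — only the 71.20 mm² overlap (of its 90.75 mm²) is removed, clipping the outline; the 13.5×13.5 cube at (7, 11) partially overlaps it — only the 11.80 mm² overlap (of its 182.25 mm²) is removed, clipping the outline — area = 287.50 mm²; the cylinder at (9, 14.5) does not reach this height (z outside [5.5, 13.5]); Taking the first minus the rest: none of the subtracted shapes is present at this height, so the result so far is unchanged — area = 287.50 mm². Checking containment: the cross-section at z = 4.35 is a subset of the cross-section at z = 2.25.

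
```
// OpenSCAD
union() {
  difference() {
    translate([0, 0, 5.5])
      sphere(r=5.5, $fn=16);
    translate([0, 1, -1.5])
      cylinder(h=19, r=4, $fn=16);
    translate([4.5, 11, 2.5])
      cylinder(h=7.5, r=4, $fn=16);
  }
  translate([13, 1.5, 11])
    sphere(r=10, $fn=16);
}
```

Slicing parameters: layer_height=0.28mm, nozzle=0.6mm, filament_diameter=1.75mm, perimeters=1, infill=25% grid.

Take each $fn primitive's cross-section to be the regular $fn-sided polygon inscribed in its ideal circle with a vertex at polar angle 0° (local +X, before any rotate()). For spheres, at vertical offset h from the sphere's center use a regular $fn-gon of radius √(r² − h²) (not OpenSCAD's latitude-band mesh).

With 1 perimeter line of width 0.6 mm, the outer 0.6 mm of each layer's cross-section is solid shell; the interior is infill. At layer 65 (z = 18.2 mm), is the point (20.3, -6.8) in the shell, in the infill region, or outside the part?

outside

At z = 18.2 mm: the sphere is absent (|z−center|=12.700 > r=5.5); the cylinder at (0, 1) is not intersected at this z (z outside [-1.5, 17.5]); the cylinder at (4.5, 11) is absent (z outside [2.5, 10]); Subtracting the remaining from the first: the first operand is absent here, so nothing remains; the r=10 sphere at (13, 1.5) slices to a regular 16-gon of circumradius 6.940 (√(r²−h²) with h=7.2 from center); Taking the union: only the r=10 sphere at (13, 1.5) is present, so the union is just that shape — 1 connected region. Overall, the cross-section is a single solid region. The nearest boundary edge runs (15.66, -4.91)→(17.91, -3.41); distance from the point to it = 4.15 mm. The point is not inside any of the regions above, so it lies outside the cross-section (4.15 mm from the nearest boundary).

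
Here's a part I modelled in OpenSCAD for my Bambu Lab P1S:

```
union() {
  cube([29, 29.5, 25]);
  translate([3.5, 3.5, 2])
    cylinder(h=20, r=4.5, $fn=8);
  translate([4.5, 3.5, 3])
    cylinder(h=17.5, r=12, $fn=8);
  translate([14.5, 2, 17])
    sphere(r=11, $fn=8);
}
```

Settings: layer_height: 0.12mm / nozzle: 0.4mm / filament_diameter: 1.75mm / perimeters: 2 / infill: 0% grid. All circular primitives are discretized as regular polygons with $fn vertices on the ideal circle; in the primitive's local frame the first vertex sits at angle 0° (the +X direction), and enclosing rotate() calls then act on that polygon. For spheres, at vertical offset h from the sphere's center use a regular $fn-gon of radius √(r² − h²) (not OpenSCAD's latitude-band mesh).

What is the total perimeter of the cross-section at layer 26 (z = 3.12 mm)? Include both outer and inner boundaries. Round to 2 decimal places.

At z = 3.12 mm: the cube is present — its section is the full 29×29.5 rectangle (perimeter 117.00 mm); the cylinder at (3.5, 3.5): section is a regular 8-gon, circumradius r=4.5 (perimeter = 2·8·4.500·sin(180°/8) = 27.55 mm); the r=12 cylinder at (4.5, 3.5) contributes a regular 8-gon of circumradius 12 (perimeter = 2·8·12.000·sin(180°/8) = 73.48 mm); the sphere at (14.5, 2) is not intersected at this z (|z−center|=13.880 > r=11); Taking the union: the regions partially overlap (shared area 264.12 mm²), so the edge portions inside another operand are dropped and the merged outline is re-measured after clipping — boundary = 134.76 mm. Overall, the cross-section is a single solid region. Total boundary length (outer) = 134.76 mm.

134.76 mm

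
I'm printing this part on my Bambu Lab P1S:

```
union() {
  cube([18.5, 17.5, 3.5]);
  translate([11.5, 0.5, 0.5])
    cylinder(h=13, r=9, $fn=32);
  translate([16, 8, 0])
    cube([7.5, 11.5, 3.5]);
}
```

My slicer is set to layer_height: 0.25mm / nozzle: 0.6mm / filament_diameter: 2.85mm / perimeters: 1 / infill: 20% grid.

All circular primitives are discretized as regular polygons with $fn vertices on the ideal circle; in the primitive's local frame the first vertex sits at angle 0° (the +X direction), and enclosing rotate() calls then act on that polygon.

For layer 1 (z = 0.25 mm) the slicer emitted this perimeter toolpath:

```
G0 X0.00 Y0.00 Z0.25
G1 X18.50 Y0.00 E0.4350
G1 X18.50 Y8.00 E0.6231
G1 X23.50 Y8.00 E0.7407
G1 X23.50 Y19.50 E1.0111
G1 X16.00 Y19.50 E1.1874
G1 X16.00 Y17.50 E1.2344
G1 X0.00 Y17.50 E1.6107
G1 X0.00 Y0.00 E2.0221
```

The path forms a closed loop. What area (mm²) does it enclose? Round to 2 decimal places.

386.25 mm²

Apply the shoelace formula to the sequence of (X, Y) vertices; enclosed area = 386.25 mm².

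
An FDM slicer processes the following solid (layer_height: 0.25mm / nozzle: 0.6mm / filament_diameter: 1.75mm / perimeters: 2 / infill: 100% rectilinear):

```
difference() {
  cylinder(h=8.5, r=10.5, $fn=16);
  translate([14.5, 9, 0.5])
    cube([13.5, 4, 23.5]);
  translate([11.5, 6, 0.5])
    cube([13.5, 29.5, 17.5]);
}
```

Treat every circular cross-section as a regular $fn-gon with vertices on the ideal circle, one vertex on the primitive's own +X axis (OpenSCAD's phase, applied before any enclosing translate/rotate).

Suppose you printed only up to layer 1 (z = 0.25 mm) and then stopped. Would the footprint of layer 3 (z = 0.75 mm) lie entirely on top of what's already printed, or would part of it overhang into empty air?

entirely on top

Compare the two slices. At z = 0.25: the r=10.5 cylinder gives a regular 16-gon of circumradius 10.5 (constant along its height) (area = (16/2)·10.500²·sin(360°/16) = 337.53 mm²); the cube at (14.5, 9) does not reach this height (z outside [0.5, 24]); the cube at (11.5, 6) is absent (z outside [0.5, 18]); Subtracting the remaining from the first: none of the subtracted shapes is present at this height, so the r=10.5 cylinder is unchanged — area = 337.53 mm². At z = 0.75: the r=10.5 cylinder gives a regular 16-gon of circumradius 10.5 (constant along its height) (area = (16/2)·10.500²·sin(360°/16) = 337.53 mm²); the 13.5×4 cube at (14.5, 9) contributes its full rectangle (area 54.00 mm²); the cube at (11.5, 6) is present — its section is the full 13.5×29.5 rectangle (area 398.25 mm²); Subtracting the remaining from the first: starting from the r=10.5 cylinder (337.53 mm²), the 13.5×4 cube at (14.5, 9) misses the remaining region (no effect); the 13.5×29.5 cube at (11.5, 6) misses the remaining region (no effect) — area = 337.53 mm². Checking containment: the cross-section at z = 0.75 is a subset of the cross-section at z = 0.25.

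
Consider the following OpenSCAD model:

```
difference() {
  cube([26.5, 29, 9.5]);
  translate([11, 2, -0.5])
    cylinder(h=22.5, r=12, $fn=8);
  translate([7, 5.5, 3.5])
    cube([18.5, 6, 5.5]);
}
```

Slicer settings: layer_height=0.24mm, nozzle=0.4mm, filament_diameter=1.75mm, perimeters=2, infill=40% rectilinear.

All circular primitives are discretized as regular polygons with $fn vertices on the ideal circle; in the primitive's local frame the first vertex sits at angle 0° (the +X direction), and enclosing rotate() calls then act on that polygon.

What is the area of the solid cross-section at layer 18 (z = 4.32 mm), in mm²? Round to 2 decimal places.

488.70 mm²

At z = 4.32 mm: the cube is present — its section is the full 26.5×29 rectangle (area 768.50 mm²); the r=12 cylinder at (11, 2) contributes a regular 8-gon of circumradius 12 (area = (8/2)·12.000²·sin(360°/8) = 407.29 mm²); the cube at (7, 5.5) (footprint 18.5×6) is included at this height (area 111.00 mm²); Taking the first minus the rest: starting from the 26.5×29 cube (768.50 mm²), the r=12 cylinder at (11, 2) partially overlaps it — only the 247.61 mm² overlap (of its 407.29 mm²) is removed, clipping the outline; the 18.5×6 cube at (7, 5.5) partially overlaps it — only the 32.18 mm² overlap (of its 111.00 mm²) is removed, clipping the outline — area = 488.70 mm². Overall, the cross-section is a single solid region. Net area = 488.70 mm².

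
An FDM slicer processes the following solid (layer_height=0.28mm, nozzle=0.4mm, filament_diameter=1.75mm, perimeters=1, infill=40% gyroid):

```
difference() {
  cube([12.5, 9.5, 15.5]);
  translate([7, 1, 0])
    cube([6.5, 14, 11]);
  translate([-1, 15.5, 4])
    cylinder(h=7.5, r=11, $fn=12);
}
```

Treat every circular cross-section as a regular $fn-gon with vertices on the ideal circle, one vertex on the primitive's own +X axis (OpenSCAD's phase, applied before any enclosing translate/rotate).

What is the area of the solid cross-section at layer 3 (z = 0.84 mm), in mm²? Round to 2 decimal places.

72.00 mm²

At z = 0.84 mm: the cube is present — its section is the full 12.5×9.5 rectangle (area 118.75 mm²); the cube at (7, 1) is present — its section is the full 6.5×14 rectangle (area 91.00 mm²); the cylinder at (-1, 15.5) does not reach this height (z outside [4, 11.5]); Taking the first minus the rest: starting from the 12.5×9.5 cube (118.75 mm²), the 6.5×14 cube at (7, 1) partially overlaps it — only the 46.75 mm² overlap (of its 91.00 mm²) is removed, clipping the outline — area = 72.00 mm². Overall, the cross-section is a single solid region. Net area = 72.00 mm².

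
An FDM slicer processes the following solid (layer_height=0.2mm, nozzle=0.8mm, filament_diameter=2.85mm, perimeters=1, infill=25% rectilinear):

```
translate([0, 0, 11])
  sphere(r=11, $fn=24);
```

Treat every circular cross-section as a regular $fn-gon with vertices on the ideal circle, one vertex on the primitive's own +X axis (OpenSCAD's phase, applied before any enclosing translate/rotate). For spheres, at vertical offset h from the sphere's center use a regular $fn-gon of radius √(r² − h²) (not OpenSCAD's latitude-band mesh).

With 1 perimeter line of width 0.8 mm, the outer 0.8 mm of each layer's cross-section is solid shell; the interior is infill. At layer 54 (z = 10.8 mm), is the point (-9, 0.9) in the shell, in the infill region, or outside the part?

infill

At z = 10.8 mm: the r=11 sphere slices to a regular 24-gon of circumradius 10.998 (√(r²−h²) with h=0.2 from center). Overall, the cross-section is a single solid region. The nearest boundary edge runs (-10.62, 2.85)→(-11.00, 0.00); distance from the point to it = 1.86 mm. The point is inside the cross-section and 1.86 mm from the nearest boundary — more than the 0.8 mm shell width (1 × 0.8), so it's in the infill interior.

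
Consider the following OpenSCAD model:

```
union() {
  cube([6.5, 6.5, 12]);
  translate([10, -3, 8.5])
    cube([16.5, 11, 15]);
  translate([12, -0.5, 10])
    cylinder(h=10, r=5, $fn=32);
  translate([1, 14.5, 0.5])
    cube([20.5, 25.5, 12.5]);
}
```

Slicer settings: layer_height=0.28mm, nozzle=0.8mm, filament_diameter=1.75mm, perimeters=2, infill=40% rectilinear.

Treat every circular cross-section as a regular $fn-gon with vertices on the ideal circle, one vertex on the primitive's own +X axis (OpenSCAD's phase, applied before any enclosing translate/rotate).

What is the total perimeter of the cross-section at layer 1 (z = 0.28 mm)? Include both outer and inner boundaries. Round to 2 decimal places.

At z = 0.28 mm: the cube (footprint 6.5×6.5) is included at this height (perimeter 26.00 mm); the cube at (10, -3) is absent (z outside [8.5, 23.5]); the cylinder at (12, -0.5) is not intersected at this z (z outside [10, 20]); the cube at (1, 14.5) does not reach this height (z outside [0.5, 13]); Combining (union): only the 6.5×6.5 cube is present, so the union is just that shape — boundary = 26.00 mm. Overall, the cross-section is a single solid region. Total boundary length (outer) = 26.00 mm.

26.00 mm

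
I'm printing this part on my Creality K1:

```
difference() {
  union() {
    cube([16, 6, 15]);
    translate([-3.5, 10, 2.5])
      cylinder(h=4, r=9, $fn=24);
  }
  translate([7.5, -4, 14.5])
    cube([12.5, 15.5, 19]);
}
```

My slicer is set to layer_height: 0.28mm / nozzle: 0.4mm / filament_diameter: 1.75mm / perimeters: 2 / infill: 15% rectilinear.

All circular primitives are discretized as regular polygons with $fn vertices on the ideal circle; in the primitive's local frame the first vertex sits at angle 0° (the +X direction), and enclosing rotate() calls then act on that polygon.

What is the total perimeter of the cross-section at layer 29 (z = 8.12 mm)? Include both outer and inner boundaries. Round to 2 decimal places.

44.00 mm

At z = 8.12 mm: the cube (footprint 16×6) is included at this height (perimeter 44.00 mm); the cylinder at (-3.5, 10) is not intersected at this z (z outside [2.5, 6.5]); Taking the union: only the 16×6 cube is present, so the union is just that shape — boundary = 44.00 mm; the cube at (7.5, -4) does not reach this height (z outside [14.5, 33.5]); After the difference (first − rest): none of the subtracted shapes is present at this height, so the result so far is unchanged — boundary = 44.00 mm. Overall, the cross-section is a single solid region. Total boundary length (outer) = 44.00 mm.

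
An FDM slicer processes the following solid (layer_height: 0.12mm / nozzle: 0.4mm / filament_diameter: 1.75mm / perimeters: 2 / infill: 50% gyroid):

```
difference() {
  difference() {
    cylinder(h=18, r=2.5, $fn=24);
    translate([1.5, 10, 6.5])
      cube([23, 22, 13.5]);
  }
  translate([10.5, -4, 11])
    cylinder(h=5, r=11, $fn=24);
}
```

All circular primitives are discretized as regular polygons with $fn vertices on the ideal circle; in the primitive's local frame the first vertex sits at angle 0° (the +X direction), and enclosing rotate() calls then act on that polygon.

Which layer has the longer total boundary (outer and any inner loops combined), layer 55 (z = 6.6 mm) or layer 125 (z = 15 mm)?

layer 55 (z = 6.6 mm)

Layer 55 (z = 6.6): the cylinder: section is a regular 24-gon, circumradius r=2.5 (perimeter = 2·24·2.500·sin(180°/24) = 15.66 mm); the cube at (1.5, 10) is present — its section is the full 23×22 rectangle (perimeter 90.00 mm); After the difference (first − rest): starting from the r=2.5 cylinder, the 23×22 cube at (1.5, 10) misses the remaining region (no effect) — boundary = 15.66 mm; the cylinder at (10.5, -4) does not reach this height (z outside [11, 16]); Taking the first minus the rest: none of the subtracted shapes is present at this height, so that combined region is unchanged — boundary = 15.66 mm. So its perimeter = 15.66 mm. Layer 125 (z = 15): the r=2.5 cylinder contributes a regular 24-gon of circumradius 2.5 (perimeter = 2·24·2.500·sin(180°/24) = 15.66 mm); the cube at (1.5, 10) is present — its section is the full 23×22 rectangle (perimeter 90.00 mm); Subtracting the remaining from the first: starting from the r=2.5 cylinder, the 23×22 cube at (1.5, 10) misses the remaining region (no effect) — boundary = 15.66 mm; the cylinder at (10.5, -4): section is a regular 24-gon, circumradius r=11 (perimeter = 2·24·11.000·sin(180°/24) = 68.92 mm); Subtracting the remaining from the first: starting from that combined region, the r=11 cylinder at (10.5, -4) partially overlaps it — only the 7.79 mm² overlap (of its 375.81 mm²) is removed, clipping the outline — boundary = 13.91 mm. So its perimeter = 13.91 mm. Layer 55 is larger (15.66 vs 13.91 mm).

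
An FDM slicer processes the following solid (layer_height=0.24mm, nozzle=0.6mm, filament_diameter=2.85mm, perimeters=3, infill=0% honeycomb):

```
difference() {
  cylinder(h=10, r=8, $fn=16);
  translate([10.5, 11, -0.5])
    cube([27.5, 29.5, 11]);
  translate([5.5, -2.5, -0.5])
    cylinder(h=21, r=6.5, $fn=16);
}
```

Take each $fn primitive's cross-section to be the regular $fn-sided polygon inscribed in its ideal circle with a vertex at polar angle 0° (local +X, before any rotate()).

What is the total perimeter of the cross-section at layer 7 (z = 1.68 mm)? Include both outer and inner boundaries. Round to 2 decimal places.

53.04 mm

At z = 1.68 mm: the r=8 cylinder contributes a regular 16-gon of circumradius 8 (perimeter = 2·16·8.000·sin(180°/16) = 49.94 mm); the cube at (10.5, 11) is present — its section is the full 27.5×29.5 rectangle (perimeter 114.00 mm); the cylinder at (5.5, -2.5): section is a regular 16-gon, circumradius r=6.5 (perimeter = 2·16·6.500·sin(180°/16) = 40.58 mm); Taking the first minus the rest: starting from the r=8 cylinder, the 27.5×29.5 cube at (10.5, 11) misses the remaining region (no effect); the r=6.5 cylinder at (5.5, -2.5) partially overlaps it — only the 76.00 mm² overlap (of its 129.35 mm²) is removed, clipping the outline — boundary = 53.04 mm. Overall, the cross-section is a single solid region. Total boundary length (outer) = 53.04 mm.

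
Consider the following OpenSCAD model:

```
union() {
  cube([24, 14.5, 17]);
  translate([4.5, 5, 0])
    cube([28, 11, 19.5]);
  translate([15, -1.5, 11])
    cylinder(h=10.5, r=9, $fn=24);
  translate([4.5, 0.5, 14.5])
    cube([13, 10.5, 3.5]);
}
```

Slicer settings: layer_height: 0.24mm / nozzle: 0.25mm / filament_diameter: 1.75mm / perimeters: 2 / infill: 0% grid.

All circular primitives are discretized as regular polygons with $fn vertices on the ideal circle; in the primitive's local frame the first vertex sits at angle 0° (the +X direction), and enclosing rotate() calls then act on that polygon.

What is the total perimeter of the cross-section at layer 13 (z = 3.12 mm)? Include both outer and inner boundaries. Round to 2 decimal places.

At z = 3.12 mm: the cube is present — its section is the full 24×14.5 rectangle (perimeter 77.00 mm); the 28×11 cube at (4.5, 5) contributes its full rectangle (perimeter 78.00 mm); the cylinder at (15, -1.5) is absent (z outside [11, 21.5]); the cube at (4.5, 0.5) does not reach this height (z outside [14.5, 18]); Merging all regions: the regions partially overlap (shared area 185.25 mm²), so the edge portions inside another operand are dropped and the merged outline is re-measured after clipping — boundary = 97.00 mm. Overall, the cross-section is a single solid region. Total boundary length (outer) = 97.00 mm.

97.00 mm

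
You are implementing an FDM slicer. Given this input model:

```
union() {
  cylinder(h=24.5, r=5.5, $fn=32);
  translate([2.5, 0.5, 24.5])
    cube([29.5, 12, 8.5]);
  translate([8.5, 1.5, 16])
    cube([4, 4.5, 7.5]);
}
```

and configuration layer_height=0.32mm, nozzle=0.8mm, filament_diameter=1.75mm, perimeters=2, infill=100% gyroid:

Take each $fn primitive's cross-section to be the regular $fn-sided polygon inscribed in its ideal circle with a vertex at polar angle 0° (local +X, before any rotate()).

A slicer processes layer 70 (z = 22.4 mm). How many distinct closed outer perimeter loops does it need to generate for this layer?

At z = 22.4 mm: the r=5.5 cylinder gives a regular 32-gon of circumradius 5.5 (constant along its height); the cube at (2.5, 0.5) is absent (z outside [24.5, 33]); the 4×4.5 cube at (8.5, 1.5) contributes its full rectangle; Taking the union: the 2 present regions are separate (no shared area or edge), so areas and boundary lengths simply add and each stays a separate island — 2 connected regions. The result has 2 disconnected regions.

2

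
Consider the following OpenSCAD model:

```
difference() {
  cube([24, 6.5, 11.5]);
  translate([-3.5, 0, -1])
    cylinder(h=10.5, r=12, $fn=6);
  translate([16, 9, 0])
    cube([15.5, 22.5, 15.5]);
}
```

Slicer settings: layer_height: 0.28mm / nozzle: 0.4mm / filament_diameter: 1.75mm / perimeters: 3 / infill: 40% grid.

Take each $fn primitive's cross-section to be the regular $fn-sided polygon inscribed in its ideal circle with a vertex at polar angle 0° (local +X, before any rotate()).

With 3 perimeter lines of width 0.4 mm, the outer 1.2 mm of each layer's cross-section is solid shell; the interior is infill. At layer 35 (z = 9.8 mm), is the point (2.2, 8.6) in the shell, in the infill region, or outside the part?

outside

At z = 9.8 mm: the cube (footprint 24×6.5) is included at this height; the cylinder at (-3.5, 0) is absent (z outside [-1, 9.5]); the 15.5×22.5 cube at (16, 9) contributes its full rectangle; After the difference (first − rest): starting from the 24×6.5 cube, the 15.5×22.5 cube at (16, 9) misses the remaining region (no effect) — 1 connected region. Overall, the cross-section is a single solid region. The nearest boundary edge runs (0.00, 6.50)→(24.00, 6.50); distance from the point to it = 2.10 mm. The point is not inside any of the regions above, so it lies outside the cross-section (2.10 mm from the nearest boundary).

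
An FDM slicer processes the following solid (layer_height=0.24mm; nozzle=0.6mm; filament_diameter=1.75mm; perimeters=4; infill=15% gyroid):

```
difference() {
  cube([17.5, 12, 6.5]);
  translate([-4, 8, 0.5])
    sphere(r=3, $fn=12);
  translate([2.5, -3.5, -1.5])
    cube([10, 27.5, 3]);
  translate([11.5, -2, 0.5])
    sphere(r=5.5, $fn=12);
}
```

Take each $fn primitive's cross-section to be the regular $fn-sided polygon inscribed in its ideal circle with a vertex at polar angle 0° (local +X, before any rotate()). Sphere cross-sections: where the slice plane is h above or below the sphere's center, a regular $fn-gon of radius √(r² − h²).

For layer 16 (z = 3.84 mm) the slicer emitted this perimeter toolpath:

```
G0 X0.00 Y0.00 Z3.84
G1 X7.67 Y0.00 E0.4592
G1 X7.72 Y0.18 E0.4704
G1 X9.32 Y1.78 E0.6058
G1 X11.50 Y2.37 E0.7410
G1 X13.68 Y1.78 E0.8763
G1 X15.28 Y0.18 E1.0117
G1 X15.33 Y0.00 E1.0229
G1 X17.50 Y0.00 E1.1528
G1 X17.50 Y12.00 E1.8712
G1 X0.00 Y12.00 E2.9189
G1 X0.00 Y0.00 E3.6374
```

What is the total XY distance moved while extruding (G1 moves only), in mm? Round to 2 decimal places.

60.76 mm

Sum the Euclidean lengths of each G1 segment: total = 60.76 mm.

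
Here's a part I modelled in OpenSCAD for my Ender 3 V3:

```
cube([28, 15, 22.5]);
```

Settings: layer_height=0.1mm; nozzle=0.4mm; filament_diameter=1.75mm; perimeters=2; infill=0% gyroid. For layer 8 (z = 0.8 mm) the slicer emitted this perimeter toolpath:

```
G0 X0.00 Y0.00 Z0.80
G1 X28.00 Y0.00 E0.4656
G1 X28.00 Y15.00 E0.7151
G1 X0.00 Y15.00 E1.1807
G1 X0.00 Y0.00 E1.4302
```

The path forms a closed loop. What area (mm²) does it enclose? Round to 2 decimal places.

420.00 mm²

Apply the shoelace formula to the sequence of (X, Y) vertices; enclosed area = 420.00 mm².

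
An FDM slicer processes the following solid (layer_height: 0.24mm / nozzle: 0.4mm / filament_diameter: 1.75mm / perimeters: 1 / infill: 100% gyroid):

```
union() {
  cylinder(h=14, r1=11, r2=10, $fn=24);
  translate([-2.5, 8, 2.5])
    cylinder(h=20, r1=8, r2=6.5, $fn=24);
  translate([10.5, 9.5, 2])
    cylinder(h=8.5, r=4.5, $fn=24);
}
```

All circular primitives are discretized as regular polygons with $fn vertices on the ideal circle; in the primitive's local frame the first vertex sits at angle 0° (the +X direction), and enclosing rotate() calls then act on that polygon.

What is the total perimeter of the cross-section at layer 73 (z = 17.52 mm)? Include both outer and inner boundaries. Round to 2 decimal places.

43.06 mm

At z = 17.52 mm: the cone does not reach this height (z outside [0, 14]); the cone at (-2.5, 8) contributes a regular 24-gon of circumradius 6.873 (interpolated between r1=8 and r2=6.5 at t=0.751) (perimeter = 2·24·6.873·sin(180°/24) = 43.06 mm); the cylinder at (10.5, 9.5) does not reach this height (z outside [2, 10.5]); Merging all regions: only the cone at (-2.5, 8) is present, so the union is just that shape — boundary = 43.06 mm. Overall, the cross-section is a single solid region. Total boundary length (outer) = 43.06 mm.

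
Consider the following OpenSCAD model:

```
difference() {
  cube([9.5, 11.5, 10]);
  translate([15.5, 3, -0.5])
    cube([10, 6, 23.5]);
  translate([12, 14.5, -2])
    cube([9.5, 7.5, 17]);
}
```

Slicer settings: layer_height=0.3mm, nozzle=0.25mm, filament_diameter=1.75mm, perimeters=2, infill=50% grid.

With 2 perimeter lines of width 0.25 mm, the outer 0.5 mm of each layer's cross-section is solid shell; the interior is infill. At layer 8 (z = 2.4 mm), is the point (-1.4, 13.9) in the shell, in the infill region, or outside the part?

outside

At z = 2.4 mm: the cube (footprint 9.5×11.5) is included at this height; the cube at (15.5, 3) is present — its section is the full 10×6 rectangle; the cube at (12, 14.5) is present — its section is the full 9.5×7.5 rectangle; Subtracting the remaining from the first: starting from the 9.5×11.5 cube, the 10×6 cube at (15.5, 3) misses the remaining region (no effect); the 9.5×7.5 cube at (12, 14.5) misses the remaining region (no effect) — 1 connected region. Overall, the cross-section is a single solid region. The nearest boundary edge runs (0.00, 11.50)→(9.50, 11.50); distance from the point to it = 2.78 mm. The point is not inside any of the regions above, so it lies outside the cross-section (2.78 mm from the nearest boundary).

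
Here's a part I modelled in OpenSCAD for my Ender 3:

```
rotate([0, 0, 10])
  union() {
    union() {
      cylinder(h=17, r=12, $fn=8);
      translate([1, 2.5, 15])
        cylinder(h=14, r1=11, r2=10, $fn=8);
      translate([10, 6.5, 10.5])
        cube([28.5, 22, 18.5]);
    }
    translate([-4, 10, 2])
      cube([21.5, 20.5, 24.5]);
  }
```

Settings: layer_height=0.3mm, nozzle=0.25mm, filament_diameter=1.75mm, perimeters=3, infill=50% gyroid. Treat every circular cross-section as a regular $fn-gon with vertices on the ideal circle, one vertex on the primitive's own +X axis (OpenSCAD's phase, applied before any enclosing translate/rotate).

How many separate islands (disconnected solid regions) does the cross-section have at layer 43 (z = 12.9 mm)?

At z = 12.9 mm: the r=12 cylinder gives a regular 8-gon of circumradius 12 (constant along its height); the cone at (1, 2.5) does not reach this height (z outside [15, 29]); the cube at (10, 6.5) (footprint 28.5×22) is included at this height; Merging all regions: the 2 present regions are separate (no shared area or edge), so areas and boundary lengths simply add and each stays a separate island — 2 connected regions; the cube at (-4, 10) is present — its section is the full 21.5×20.5 rectangle; Taking the union: the regions partially overlap (shared area 148.26 mm²), so overlapping operands fuse into one piece — 1 connected region; (rotated 10° about Z; rotation is an isometry so areas/perimeters/island counts are preserved). Overall, the cross-section is a single solid region. Island count = 1.

1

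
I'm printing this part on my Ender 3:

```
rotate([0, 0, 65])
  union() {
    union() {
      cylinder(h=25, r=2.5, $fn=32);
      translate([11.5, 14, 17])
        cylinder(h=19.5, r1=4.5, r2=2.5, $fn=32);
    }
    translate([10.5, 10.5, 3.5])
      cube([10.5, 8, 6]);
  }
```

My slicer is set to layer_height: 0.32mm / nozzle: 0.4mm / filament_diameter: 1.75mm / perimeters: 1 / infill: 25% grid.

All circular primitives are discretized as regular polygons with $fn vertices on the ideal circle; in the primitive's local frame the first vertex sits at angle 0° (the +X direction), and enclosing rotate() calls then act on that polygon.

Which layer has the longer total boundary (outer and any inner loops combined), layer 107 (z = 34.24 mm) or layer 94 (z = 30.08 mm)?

Layer 107 (z = 34.24): the cylinder is not intersected at this z (z outside [0, 25]); the cone at (11.5, 14) contributes a regular 32-gon of circumradius 2.732 (interpolated between r1=4.5 and r2=2.5 at t=0.884) (perimeter = 2·32·2.732·sin(180°/32) = 17.14 mm); Merging all regions: only the cone at (11.5, 14) is present, so the union is just that shape — boundary = 17.14 mm; the cube at (10.5, 10.5) is not intersected at this z (z outside [3.5, 9.5]); Taking the union: only the result so far is present, so the union is just that shape — boundary = 17.14 mm; (whole slice rotated 65° about Z — lengths, areas and connectivity unchanged). So its perimeter = 17.14 mm. Layer 94 (z = 30.08): the cylinder is not intersected at this z (z outside [0, 25]); the cone at (11.5, 14) contributes a regular 32-gon of circumradius 3.158 (interpolated between r1=4.5 and r2=2.5 at t=0.671) (perimeter = 2·32·3.158·sin(180°/32) = 19.81 mm); Taking the union: only the cone at (11.5, 14) is present, so the union is just that shape — boundary = 19.81 mm; the cube at (10.5, 10.5) does not reach this height (z outside [3.5, 9.5]); Combining (union): only the result so far is present, so the union is just that shape — boundary = 19.81 mm; (rotated 65° about Z; rotation is an isometry so areas/perimeters/island counts are preserved). So its perimeter = 19.81 mm. Layer 94 is larger (19.81 vs 17.14 mm).

layer 94 (z = 30.08 mm)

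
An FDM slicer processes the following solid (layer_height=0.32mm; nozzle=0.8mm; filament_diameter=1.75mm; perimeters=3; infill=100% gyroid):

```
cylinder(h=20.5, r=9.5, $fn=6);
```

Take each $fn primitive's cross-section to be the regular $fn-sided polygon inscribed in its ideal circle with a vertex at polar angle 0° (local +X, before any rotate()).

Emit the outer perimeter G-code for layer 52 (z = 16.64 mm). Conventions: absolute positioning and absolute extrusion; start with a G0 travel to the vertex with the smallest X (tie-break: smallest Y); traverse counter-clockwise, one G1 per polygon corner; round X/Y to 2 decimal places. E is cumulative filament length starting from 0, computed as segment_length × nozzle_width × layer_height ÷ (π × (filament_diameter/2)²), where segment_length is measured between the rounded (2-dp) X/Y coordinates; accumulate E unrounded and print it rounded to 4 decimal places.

G0 X-9.50 Y0.00 Z16.64
G1 X-4.75 Y-8.23 E1.0114
G1 X4.75 Y-8.23 E2.0225
G1 X9.50 Y0.00 E3.0338
G1 X4.75 Y8.23 E4.0452
G1 X-4.75 Y8.23 E5.0563
G1 X-9.50 Y0.00 E6.0677

At z = 16.64 mm: the cylinder: section is a regular 6-gon, circumradius r=9.5. The outline is a single polygon with 6 vertices. Extrusion per mm of travel: 0.8 × 0.32 / (π × 0.875²) = 0.106432. Accumulating E over each segment gives final E = 6.0677.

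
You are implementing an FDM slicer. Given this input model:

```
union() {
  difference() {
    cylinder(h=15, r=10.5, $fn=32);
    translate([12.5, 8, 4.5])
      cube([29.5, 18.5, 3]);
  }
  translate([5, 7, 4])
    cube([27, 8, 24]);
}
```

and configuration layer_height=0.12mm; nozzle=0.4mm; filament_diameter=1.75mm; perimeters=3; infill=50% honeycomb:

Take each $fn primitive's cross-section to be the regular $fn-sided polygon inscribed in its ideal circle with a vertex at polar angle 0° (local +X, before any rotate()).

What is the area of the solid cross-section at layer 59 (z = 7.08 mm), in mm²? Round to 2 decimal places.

556.72 mm²

At z = 7.08 mm: the r=10.5 cylinder gives a regular 32-gon of circumradius 10.5 (constant along its height) (area = (32/2)·10.500²·sin(360°/32) = 344.14 mm²); the 29.5×18.5 cube at (12.5, 8) contributes its full rectangle (area 545.75 mm²); After the difference (first − rest): starting from the r=10.5 cylinder (344.14 mm²), the 29.5×18.5 cube at (12.5, 8) misses the remaining region (no effect) — area = 344.14 mm²; the cube at (5, 7) is present — its section is the full 27×8 rectangle (area 216.00 mm²); Taking the union: the regions partially overlap — summed areas 560.14 mm² minus the doubly-counted overlap 3.42 mm² gives 556.72 mm² — area = 556.72 mm². Overall, the cross-section is a single solid region. Net area = 556.72 mm².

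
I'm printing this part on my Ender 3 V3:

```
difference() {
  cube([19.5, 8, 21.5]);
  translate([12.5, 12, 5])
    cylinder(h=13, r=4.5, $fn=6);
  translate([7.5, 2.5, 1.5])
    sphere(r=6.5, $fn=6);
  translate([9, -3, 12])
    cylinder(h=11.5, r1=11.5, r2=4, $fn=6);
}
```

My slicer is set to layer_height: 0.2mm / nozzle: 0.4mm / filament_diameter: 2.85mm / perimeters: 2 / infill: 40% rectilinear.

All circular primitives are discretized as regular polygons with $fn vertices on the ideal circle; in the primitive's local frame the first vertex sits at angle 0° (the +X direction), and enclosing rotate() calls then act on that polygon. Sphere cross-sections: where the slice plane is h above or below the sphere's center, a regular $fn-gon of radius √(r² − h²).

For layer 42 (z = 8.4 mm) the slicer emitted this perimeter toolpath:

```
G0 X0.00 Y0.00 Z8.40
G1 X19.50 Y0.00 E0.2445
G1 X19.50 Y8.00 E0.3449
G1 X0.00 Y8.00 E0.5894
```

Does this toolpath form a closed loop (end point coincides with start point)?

no

Start point (G0): (0.00, 0.00). End point (last G1): the path does not return to the start — open.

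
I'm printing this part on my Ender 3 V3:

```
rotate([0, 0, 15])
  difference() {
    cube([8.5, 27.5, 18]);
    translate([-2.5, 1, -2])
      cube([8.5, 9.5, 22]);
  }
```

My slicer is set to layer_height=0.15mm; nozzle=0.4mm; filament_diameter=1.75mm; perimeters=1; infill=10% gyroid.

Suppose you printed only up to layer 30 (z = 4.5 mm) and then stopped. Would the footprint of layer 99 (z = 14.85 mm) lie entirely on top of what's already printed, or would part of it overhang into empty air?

entirely on top

Compare the two slices. At z = 4.5: the cube is present — its section is the full 8.5×27.5 rectangle (area 233.75 mm²); the 8.5×9.5 cube at (-2.5, 1) contributes its full rectangle (area 80.75 mm²); Taking the first minus the rest: starting from the 8.5×27.5 cube (233.75 mm²), the 8.5×9.5 cube at (-2.5, 1) partially overlaps it — only the 57.00 mm² overlap (of its 80.75 mm²) is removed, clipping the outline — area = 176.75 mm²; (whole slice rotated 15° about Z — lengths, areas and connectivity unchanged). At z = 14.85: the cube is present — its section is the full 8.5×27.5 rectangle (area 233.75 mm²); the 8.5×9.5 cube at (-2.5, 1) contributes its full rectangle (area 80.75 mm²); Subtracting the remaining from the first: starting from the 8.5×27.5 cube (233.75 mm²), the 8.5×9.5 cube at (-2.5, 1) partially overlaps it — only the 57.00 mm² overlap (of its 80.75 mm²) is removed, clipping the outline — area = 176.75 mm²; (rotated 15° about Z; rotation is an isometry so areas/perimeters/island counts are preserved). Checking containment: the cross-section at z = 14.85 is a subset of the cross-section at z = 4.5.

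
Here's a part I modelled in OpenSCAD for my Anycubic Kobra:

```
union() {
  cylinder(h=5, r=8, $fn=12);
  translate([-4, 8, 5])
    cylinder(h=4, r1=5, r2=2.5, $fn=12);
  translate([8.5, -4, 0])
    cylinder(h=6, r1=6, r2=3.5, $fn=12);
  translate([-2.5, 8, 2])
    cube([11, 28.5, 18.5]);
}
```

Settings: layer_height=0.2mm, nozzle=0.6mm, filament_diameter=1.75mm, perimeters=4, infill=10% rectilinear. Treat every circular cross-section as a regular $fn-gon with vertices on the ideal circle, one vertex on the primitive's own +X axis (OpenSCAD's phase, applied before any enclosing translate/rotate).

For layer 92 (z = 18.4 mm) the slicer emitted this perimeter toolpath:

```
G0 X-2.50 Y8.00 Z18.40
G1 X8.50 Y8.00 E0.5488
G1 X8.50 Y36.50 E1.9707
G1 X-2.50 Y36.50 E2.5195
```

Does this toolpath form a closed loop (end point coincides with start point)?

Start point (G0): (-2.50, 8.00). End point (last G1): the path does not return to the start — open.

no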